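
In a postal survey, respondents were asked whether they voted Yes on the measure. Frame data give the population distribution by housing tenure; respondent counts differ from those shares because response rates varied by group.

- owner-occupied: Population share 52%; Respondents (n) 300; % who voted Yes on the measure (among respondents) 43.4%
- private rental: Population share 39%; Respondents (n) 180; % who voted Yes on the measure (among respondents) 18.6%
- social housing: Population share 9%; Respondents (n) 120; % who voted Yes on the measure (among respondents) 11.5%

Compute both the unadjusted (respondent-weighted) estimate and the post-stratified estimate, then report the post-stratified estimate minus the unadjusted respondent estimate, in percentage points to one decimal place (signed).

+1.3 percentage points

Naive respondent-only estimate (weights = respondent counts):
  (300/600)×43.4 + (180/600)×18.6 + (120/600)×11.5 = 29.58%
Post-stratifying to population shares instead:
  0.52×43.4 + 0.39×18.6 + 0.09×11.5 = 30.857%
Difference = 30.857 − 29.58 = 1.277 pp.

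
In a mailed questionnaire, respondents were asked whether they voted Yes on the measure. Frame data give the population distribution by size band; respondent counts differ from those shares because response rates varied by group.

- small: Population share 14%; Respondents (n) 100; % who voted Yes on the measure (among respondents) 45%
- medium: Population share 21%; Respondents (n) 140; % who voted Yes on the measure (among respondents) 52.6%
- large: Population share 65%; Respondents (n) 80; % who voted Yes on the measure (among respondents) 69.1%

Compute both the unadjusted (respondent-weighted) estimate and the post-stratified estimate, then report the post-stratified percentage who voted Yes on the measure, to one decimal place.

Unadjusted (pooled respondent) estimate weights by respondent counts:
  (100/320)×45 + (140/320)×52.6 + (80/320)×69.1 = 54.35%
Reweighting by population size band shares:
  0.14×45 + 0.21×52.6 + 0.65×69.1 = 62.261%

62.3%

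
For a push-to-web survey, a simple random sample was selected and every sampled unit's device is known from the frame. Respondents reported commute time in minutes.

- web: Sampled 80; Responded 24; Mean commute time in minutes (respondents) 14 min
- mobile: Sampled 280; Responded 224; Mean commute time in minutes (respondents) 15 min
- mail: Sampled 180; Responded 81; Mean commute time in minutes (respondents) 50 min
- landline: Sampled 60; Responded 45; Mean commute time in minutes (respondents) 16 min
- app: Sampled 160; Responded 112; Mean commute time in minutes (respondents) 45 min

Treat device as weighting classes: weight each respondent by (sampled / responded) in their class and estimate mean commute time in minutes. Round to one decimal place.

Class response rates: web 24/80 = 30%, mobile 224/280 = 80%, mail 81/180 = 45%, landline 45/60 = 75%, app 112/160 = 70%.
Weighting each respondent by the inverse class response rate inflates each class back to its sampled size, so the class weight is n_sampled:
  web: 80 × 14 = 1120
  mobile: 280 × 15 = 4200
  mail: 180 × 50 = 9000
  landline: 60 × 16 = 960
  app: 160 × 45 = 7200
Adjusted estimate = 22,480 / 760 = 29.5789 → 29.6.

29.6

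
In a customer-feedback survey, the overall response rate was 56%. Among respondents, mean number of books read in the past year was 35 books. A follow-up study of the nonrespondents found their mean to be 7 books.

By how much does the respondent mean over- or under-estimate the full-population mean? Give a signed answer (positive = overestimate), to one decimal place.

Nonresponse fraction = 1 − 0.56 = 0.44.
Bias = (nonresponse fraction) × (respondent mean − nonrespondent mean)
     = 0.44 × (35 − 7) = 0.44 × 28 = 12.32.

+12.3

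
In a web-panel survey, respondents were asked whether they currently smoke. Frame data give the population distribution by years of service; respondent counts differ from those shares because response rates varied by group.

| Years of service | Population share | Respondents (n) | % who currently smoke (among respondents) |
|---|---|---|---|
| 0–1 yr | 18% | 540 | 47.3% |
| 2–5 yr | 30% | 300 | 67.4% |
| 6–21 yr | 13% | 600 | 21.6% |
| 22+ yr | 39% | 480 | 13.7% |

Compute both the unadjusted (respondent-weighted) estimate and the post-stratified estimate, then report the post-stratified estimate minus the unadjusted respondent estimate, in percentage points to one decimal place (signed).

Unadjusted (pooled respondent) estimate weights by respondent counts:
  (540/1920)×47.3 + (300/1920)×67.4 + (600/1920)×21.6 + (480/1920)×13.7 = 34.0094%
Post-stratifying to population shares instead:
  0.18×47.3 + 0.3×67.4 + 0.13×21.6 + 0.39×13.7 = 36.885%
Difference = 36.885 − 34.0094 = 2.8756 pp.

+2.9 percentage points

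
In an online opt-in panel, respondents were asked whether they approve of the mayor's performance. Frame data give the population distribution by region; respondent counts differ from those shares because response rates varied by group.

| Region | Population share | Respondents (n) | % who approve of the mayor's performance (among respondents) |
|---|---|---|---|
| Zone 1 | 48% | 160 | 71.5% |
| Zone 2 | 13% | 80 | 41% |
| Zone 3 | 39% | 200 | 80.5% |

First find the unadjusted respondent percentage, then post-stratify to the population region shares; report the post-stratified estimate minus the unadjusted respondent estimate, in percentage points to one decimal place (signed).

Without adjustment, the pooled respondent share is:
  (160/440)×71.5 + (80/440)×41 + (200/440)×80.5 = 70.0455%
Reweighting by population region shares:
  0.48×71.5 + 0.13×41 + 0.39×80.5 = 71.045%
Difference = 71.045 − 70.0455 = 0.9995 pp.

+1.0 percentage points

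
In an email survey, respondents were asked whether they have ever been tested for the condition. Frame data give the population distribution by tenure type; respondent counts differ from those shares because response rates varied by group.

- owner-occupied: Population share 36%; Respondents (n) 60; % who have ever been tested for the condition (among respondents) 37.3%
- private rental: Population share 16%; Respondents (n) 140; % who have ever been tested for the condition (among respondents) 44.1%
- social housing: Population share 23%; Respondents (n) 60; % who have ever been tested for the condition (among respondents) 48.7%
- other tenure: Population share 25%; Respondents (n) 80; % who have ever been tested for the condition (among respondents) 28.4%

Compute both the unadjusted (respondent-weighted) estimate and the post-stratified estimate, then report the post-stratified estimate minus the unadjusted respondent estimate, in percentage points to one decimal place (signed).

-1.2 percentage points

Without adjustment, the pooled respondent share is:
  (60/340)×37.3 + (140/340)×44.1 + (60/340)×48.7 + (80/340)×28.4 = 40.0176%
Post-stratified estimate weights by population shares:
  0.36×37.3 + 0.16×44.1 + 0.23×48.7 + 0.25×28.4 = 38.785%
Difference = 38.785 − 40.0176 = -1.2326 pp.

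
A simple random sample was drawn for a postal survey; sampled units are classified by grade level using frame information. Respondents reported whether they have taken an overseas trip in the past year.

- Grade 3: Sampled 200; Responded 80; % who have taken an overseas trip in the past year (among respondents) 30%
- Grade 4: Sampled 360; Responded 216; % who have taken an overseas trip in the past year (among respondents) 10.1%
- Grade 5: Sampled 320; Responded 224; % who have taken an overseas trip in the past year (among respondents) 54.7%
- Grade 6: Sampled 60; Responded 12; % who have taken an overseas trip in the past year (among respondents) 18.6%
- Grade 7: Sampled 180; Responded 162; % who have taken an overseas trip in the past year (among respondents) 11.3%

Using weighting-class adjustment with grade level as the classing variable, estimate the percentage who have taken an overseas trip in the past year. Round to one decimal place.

27.0%

Response rates by class: Grade 3 80/200 = 40%, Grade 4 216/360 = 60%, Grade 5 224/320 = 70%, Grade 6 12/60 = 20%, Grade 7 162/180 = 90%.
Weighting each respondent by the inverse class response rate inflates each class back to its sampled size, so the class weight is n_sampled:
  Grade 3: 200 × 30 = 6000
  Grade 4: 360 × 10.1 = 3636
  Grade 5: 320 × 54.7 = 17,504
  Grade 6: 60 × 18.6 = 1116
  Grade 7: 180 × 11.3 = 2034
Adjusted estimate = 30,290 / 1,120 = 27.0446 → 27.0%.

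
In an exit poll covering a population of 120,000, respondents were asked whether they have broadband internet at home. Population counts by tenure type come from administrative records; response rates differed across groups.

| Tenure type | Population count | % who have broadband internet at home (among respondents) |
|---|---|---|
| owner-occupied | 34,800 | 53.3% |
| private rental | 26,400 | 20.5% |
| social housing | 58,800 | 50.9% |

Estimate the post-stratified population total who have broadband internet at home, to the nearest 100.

Each cell contributes its population count × the respondent rate:
  owner-occupied: 34,800 × 53.3% = 18548.4
  private rental: 26,400 × 20.5% = 5412
  social housing: 58,800 × 50.9% = 29929.2
Estimated total = 53889.6 → 53,900.

53,900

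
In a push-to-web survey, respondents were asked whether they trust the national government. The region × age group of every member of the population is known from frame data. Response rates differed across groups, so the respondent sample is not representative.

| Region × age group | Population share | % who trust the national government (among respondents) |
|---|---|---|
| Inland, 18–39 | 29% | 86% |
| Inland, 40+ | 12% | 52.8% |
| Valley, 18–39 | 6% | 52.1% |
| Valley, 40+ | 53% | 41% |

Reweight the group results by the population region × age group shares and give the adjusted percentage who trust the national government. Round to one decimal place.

56.1%

Weight each group's respondent value by its population share:
  Inland, 18–39: 0.29 × 86 = 24.94
  Inland, 40+: 0.12 × 52.8 = 6.336
  Valley, 18–39: 0.06 × 52.1 = 3.126
  Valley, 40+: 0.53 × 41 = 21.73
Post-stratified estimate = 56.132 → 56.1%.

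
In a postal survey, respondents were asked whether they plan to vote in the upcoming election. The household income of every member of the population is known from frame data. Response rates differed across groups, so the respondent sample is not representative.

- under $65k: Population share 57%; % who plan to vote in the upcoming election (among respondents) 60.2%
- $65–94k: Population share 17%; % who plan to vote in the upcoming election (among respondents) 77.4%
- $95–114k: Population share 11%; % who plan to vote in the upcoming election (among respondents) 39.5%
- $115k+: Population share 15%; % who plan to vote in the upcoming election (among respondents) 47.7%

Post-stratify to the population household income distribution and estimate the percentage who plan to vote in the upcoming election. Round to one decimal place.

Weight each group's respondent value by its population share:
  under $65k: 0.57 × 60.2 = 34.314
  $65–94k: 0.17 × 77.4 = 13.158
  $95–114k: 0.11 × 39.5 = 4.345
  $115k+: 0.15 × 47.7 = 7.155
Post-stratified estimate = 58.972 → 59.0%.

59.0%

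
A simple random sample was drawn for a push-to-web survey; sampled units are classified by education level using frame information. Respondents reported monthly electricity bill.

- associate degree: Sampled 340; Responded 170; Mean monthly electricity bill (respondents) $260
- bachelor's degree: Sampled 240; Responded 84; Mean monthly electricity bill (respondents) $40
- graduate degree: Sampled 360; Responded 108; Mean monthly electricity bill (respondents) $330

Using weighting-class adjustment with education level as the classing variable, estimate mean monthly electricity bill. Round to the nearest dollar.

$231

Response rates by class: associate degree 170/340 = 50%, bachelor's degree 84/240 = 35%, graduate degree 108/360 = 30%.
Inverse-response-rate weighting restores each class to its sampled count, so class totals weight by n_sampled:
  associate degree: 340 × 260 = 88,400
  bachelor's degree: 240 × 40 = 9600
  graduate degree: 360 × 330 = 118,800
Adjusted estimate = 216,800 / 940 = 230.638 → $231.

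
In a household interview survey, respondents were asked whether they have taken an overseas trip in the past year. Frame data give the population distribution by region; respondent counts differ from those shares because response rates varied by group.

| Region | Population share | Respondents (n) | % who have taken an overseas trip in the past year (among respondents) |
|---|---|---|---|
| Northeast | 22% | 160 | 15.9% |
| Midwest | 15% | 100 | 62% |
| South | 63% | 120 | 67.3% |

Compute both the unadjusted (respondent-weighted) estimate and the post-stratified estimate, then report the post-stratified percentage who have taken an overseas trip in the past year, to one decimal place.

Without adjustment, the pooled respondent share is:
  (160/380)×15.9 + (100/380)×62 + (120/380)×67.3 = 44.2632%
Post-stratifying to population shares instead:
  0.22×15.9 + 0.15×62 + 0.63×67.3 = 55.197%

55.2%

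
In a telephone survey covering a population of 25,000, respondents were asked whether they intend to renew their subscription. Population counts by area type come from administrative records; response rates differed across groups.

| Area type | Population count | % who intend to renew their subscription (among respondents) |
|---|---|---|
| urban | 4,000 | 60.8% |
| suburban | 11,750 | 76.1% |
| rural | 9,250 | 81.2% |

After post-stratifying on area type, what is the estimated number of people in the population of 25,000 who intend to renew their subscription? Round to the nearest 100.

18,900

Estimated count per cell = population count × respondent percentage:
  urban: 4,000 × 60.8% = 2432
  suburban: 11,750 × 76.1% = 8941.75
  rural: 9,250 × 81.2% = 7511
Estimated total = 18884.8 → 18,900.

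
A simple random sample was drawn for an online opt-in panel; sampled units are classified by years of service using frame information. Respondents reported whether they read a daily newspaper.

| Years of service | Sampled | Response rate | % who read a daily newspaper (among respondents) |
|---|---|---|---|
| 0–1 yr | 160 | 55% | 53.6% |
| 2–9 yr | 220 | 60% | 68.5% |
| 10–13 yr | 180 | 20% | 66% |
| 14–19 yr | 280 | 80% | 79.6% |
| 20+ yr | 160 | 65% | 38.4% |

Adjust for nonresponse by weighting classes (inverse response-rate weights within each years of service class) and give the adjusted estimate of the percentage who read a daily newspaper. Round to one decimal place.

64.0%

Each respondent's weight = sampled/responded in their class; summing within a class gives n_sampled, so:
  0–1 yr: 160 × 53.6 = 8576
  2–9 yr: 220 × 68.5 = 15,070
  10–13 yr: 180 × 66 = 11,880
  14–19 yr: 280 × 79.6 = 22,288
  20+ yr: 160 × 38.4 = 6144
Adjusted estimate = 63,958 / 1,000 = 63.958 → 64.0%.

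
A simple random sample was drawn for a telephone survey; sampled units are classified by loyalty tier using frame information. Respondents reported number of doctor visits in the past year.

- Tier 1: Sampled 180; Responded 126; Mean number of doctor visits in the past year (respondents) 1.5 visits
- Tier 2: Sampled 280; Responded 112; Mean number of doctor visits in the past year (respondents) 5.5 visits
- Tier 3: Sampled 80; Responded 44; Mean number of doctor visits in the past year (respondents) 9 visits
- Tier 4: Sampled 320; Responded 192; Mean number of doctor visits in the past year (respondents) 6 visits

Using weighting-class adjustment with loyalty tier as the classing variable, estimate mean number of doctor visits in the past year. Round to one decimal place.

5.2

Class response rates: Tier 1 126/180 = 70%, Tier 2 112/280 = 40%, Tier 3 44/80 = 55%, Tier 4 192/320 = 60%.
Weighting each respondent by the inverse class response rate inflates each class back to its sampled size, so the class weight is n_sampled:
  Tier 1: 180 × 1.5 = 270
  Tier 2: 280 × 5.5 = 1540
  Tier 3: 80 × 9 = 720
  Tier 4: 320 × 6 = 1920
Adjusted estimate = 4450 / 860 = 5.17442 → 5.2.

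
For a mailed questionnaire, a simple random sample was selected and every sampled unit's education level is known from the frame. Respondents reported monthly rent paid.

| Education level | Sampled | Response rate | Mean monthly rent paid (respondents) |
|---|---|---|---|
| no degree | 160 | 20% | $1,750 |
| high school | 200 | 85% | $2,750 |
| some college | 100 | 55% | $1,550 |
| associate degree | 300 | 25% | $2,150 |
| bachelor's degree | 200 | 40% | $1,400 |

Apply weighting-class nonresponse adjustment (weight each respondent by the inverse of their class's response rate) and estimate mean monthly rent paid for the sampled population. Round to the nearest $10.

Each respondent's weight = sampled/responded in their class; summing within a class gives n_sampled, so:
  no degree: 160 × 1750 = 280,000
  high school: 200 × 2750 = 550,000
  some college: 100 × 1550 = 155,000
  associate degree: 300 × 2150 = 645,000
  bachelor's degree: 200 × 1400 = 280,000
Adjusted estimate = 1,910,000 / 960 = 1989.58 → $1,990.

$1,990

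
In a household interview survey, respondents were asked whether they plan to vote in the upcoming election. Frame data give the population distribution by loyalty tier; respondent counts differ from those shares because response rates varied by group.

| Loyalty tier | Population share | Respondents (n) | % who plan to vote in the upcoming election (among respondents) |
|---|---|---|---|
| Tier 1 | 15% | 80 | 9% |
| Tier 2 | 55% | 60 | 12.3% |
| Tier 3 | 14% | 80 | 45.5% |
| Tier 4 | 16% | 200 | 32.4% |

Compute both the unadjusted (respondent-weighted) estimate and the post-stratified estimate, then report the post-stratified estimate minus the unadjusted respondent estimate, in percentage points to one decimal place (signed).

Naive respondent-only estimate (weights = respondent counts):
  (80/420)×9 + (60/420)×12.3 + (80/420)×45.5 + (200/420)×32.4 = 27.5667%
Post-stratified estimate weights by population shares:
  0.15×9 + 0.55×12.3 + 0.14×45.5 + 0.16×32.4 = 19.669%
Difference = 19.669 − 27.5667 = -7.8977 pp.

-7.9 percentage points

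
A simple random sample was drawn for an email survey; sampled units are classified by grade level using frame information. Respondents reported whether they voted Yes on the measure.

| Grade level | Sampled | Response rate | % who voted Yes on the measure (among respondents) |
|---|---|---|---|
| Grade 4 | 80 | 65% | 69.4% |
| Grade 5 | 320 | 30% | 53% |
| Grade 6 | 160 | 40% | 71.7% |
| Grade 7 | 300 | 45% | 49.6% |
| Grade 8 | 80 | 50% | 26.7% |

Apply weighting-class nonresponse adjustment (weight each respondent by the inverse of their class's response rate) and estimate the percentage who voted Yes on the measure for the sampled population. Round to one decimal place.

54.3%

With weight = n_sampled/n_responded per class, the weighted class total is n_sampled:
  Grade 4: 80 × 69.4 = 5552
  Grade 5: 320 × 53 = 16,960
  Grade 6: 160 × 71.7 = 11,472
  Grade 7: 300 × 49.6 = 14,880
  Grade 8: 80 × 26.7 = 2136
Adjusted estimate = 51,000 / 940 = 54.2553 → 54.3%.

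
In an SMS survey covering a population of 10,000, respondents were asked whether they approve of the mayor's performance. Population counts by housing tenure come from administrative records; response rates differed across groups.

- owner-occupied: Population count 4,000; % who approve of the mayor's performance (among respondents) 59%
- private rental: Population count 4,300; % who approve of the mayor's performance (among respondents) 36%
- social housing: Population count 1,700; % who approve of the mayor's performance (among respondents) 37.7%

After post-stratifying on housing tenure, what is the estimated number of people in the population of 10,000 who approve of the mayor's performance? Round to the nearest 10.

4,550

Estimated count per cell = population count × respondent percentage:
  owner-occupied: 4,000 × 59% = 2360
  private rental: 4,300 × 36% = 1548
  social housing: 1,700 × 37.7% = 640.9
Estimated total = 4548.9 → 4,550.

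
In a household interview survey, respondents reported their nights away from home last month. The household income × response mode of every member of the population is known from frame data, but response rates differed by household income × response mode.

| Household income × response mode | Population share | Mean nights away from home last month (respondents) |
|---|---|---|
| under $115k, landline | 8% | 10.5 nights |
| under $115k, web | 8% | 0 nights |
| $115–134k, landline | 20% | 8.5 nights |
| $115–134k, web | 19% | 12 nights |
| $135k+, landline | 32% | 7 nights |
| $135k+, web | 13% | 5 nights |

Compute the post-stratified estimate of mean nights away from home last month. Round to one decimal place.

7.7

Reweight to the known household income × response mode distribution:
  under $115k, landline: 0.08 × 10.5 = 0.84
  under $115k, web: 0.08 × 0 = 0
  $115–134k, landline: 0.2 × 8.5 = 1.7
  $115–134k, web: 0.19 × 12 = 2.28
  $135k+, landline: 0.32 × 7 = 2.24
  $135k+, web: 0.13 × 5 = 0.65
Post-stratified estimate = 7.71 → 7.7.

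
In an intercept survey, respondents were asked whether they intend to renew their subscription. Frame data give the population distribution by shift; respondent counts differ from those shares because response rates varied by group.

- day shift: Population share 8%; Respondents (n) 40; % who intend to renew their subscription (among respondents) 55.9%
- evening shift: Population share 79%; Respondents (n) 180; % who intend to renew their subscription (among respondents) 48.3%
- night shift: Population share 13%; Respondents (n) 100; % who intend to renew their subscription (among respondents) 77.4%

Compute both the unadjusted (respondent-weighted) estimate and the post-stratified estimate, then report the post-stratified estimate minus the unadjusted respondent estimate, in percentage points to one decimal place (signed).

-5.7 percentage points

Unadjusted (pooled respondent) estimate weights by respondent counts:
  (40/320)×55.9 + (180/320)×48.3 + (100/320)×77.4 = 58.3438%
Reweighting by population shift shares:
  0.08×55.9 + 0.79×48.3 + 0.13×77.4 = 52.691%
Difference = 52.691 − 58.3438 = -5.6528 pp.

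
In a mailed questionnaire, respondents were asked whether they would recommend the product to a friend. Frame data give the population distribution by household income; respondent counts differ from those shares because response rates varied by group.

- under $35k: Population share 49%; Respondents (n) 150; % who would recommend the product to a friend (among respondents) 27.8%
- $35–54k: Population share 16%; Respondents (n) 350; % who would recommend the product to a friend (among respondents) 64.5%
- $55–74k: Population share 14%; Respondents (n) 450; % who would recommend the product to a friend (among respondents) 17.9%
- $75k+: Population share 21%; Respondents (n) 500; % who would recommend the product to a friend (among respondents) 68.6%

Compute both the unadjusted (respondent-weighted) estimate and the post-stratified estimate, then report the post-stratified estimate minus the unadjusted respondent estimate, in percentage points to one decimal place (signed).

Unadjusted (pooled respondent) estimate weights by respondent counts:
  (150/1450)×27.8 + (350/1450)×64.5 + (450/1450)×17.9 + (500/1450)×68.6 = 47.6552%
Post-stratified estimate weights by population shares:
  0.49×27.8 + 0.16×64.5 + 0.14×17.9 + 0.21×68.6 = 40.854%
Difference = 40.854 − 47.6552 = -6.8012 pp.

-6.8 percentage points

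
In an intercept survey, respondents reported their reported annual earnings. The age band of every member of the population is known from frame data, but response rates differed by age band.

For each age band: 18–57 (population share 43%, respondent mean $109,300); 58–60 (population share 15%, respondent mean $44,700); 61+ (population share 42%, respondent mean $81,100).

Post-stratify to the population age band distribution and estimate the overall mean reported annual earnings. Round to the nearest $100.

Reweight to the known age band distribution:
  18–57: 0.43 × 109,300 = 46,999
  58–60: 0.15 × 44,700 = 6705
  61+: 0.42 × 81,100 = 34,062
Post-stratified estimate = 87,766 → $87,800.

$87,800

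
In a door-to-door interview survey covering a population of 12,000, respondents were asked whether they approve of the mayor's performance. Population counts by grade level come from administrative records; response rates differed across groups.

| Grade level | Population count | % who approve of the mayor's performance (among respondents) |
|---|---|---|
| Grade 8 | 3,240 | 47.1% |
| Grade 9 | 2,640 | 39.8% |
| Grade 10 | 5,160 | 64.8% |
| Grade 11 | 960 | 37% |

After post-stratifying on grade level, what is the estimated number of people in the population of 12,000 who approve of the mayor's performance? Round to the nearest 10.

6,280

Apply each group's respondent rate to its population count:
  Grade 8: 3,240 × 47.1% = 1526.04
  Grade 9: 2,640 × 39.8% = 1050.72
  Grade 10: 5,160 × 64.8% = 3343.68
  Grade 11: 960 × 37% = 355.2
Estimated total = 6275.64 → 6,280.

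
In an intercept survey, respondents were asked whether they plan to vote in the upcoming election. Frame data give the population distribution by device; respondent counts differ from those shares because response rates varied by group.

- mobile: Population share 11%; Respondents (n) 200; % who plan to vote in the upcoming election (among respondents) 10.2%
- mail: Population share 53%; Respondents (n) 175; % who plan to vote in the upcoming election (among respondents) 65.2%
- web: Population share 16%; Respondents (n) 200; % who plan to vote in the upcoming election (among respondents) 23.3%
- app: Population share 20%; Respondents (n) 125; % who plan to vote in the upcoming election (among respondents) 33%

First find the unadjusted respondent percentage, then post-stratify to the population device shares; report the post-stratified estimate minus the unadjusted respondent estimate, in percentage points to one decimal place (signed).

Without adjustment, the pooled respondent share is:
  (200/700)×10.2 + (175/700)×65.2 + (200/700)×23.3 + (125/700)×33 = 31.7643%
Post-stratified estimate weights by population shares:
  0.11×10.2 + 0.53×65.2 + 0.16×23.3 + 0.2×33 = 46.006%
Difference = 46.006 − 31.7643 = 14.2417 pp.

+14.2 percentage points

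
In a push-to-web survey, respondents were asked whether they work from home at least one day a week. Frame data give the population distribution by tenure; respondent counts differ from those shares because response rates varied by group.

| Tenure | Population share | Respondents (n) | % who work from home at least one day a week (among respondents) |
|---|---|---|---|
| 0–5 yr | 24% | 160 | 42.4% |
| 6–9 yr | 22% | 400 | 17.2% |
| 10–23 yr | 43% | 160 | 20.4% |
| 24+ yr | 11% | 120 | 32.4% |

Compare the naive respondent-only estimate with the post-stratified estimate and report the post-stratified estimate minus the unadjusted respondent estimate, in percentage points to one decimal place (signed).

+1.5 percentage points

Without adjustment, the pooled respondent share is:
  (160/840)×42.4 + (400/840)×17.2 + (160/840)×20.4 + (120/840)×32.4 = 24.781%
Post-stratifying to population shares instead:
  0.24×42.4 + 0.22×17.2 + 0.43×20.4 + 0.11×32.4 = 26.296%
Difference = 26.296 − 24.781 = 1.515 pp.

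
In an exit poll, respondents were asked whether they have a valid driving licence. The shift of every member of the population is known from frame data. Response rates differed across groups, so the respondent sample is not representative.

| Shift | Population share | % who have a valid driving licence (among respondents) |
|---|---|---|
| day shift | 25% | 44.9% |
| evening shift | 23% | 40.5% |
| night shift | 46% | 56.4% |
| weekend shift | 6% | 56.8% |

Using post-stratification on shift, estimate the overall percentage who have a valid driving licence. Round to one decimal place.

Each cell contributes population-share × respondent value:
  day shift: 0.25 × 44.9 = 11.225
  evening shift: 0.23 × 40.5 = 9.315
  night shift: 0.46 × 56.4 = 25.944
  weekend shift: 0.06 × 56.8 = 3.408
Post-stratified estimate = 49.892 → 49.9%.

49.9%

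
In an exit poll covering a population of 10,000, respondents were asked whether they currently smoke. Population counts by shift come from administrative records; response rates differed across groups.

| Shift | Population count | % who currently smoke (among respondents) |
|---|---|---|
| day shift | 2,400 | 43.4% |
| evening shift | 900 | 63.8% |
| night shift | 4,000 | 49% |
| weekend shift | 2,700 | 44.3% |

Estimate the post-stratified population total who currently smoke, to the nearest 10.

4,770

Apply each group's respondent rate to its population count:
  day shift: 2,400 × 43.4% = 1041.6
  evening shift: 900 × 63.8% = 574.2
  night shift: 4,000 × 49% = 1960
  weekend shift: 2,700 × 44.3% = 1196.1
Estimated total = 4771.9 → 4,770.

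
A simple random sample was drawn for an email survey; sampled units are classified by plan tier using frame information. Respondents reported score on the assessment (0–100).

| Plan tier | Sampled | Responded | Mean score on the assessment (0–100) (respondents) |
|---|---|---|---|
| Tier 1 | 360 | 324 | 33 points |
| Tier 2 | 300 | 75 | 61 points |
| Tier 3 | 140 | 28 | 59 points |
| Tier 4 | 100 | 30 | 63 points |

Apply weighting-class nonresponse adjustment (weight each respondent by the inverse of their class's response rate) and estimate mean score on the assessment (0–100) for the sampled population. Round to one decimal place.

Response rates by class: Tier 1 324/360 = 90%, Tier 2 75/300 = 25%, Tier 3 28/140 = 20%, Tier 4 30/100 = 30%.
Each respondent's weight = sampled/responded in their class; summing within a class gives n_sampled, so:
  Tier 1: 360 × 33 = 11,880
  Tier 2: 300 × 61 = 18,300
  Tier 3: 140 × 59 = 8260
  Tier 4: 100 × 63 = 6300
Adjusted estimate = 44,740 / 900 = 49.7111 → 49.7.

49.7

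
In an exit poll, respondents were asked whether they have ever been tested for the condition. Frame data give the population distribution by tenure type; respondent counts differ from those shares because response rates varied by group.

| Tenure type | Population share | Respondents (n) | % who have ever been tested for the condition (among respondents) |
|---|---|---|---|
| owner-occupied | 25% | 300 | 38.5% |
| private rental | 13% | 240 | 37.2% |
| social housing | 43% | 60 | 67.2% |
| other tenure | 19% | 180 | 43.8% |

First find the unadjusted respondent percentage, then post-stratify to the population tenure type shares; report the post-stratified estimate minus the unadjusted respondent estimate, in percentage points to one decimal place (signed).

Unadjusted (pooled respondent) estimate weights by respondent counts:
  (300/780)×38.5 + (240/780)×37.2 + (60/780)×67.2 + (180/780)×43.8 = 41.5308%
Post-stratifying to population shares instead:
  0.25×38.5 + 0.13×37.2 + 0.43×67.2 + 0.19×43.8 = 51.679%
Difference = 51.679 − 41.5308 = 10.1482 pp.

+10.1 percentage points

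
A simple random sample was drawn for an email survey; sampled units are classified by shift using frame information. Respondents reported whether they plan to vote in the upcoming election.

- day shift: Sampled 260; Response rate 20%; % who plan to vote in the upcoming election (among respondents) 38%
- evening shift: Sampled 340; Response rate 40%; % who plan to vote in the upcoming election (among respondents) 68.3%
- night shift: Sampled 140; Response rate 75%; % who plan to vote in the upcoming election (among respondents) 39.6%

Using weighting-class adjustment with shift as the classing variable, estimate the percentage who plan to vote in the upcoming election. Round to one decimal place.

With weight = n_sampled/n_responded per class, the weighted class total is n_sampled:
  day shift: 260 × 38 = 9880
  evening shift: 340 × 68.3 = 23,222
  night shift: 140 × 39.6 = 5544
Adjusted estimate = 38,646 / 740 = 52.2243 → 52.2%.

52.2%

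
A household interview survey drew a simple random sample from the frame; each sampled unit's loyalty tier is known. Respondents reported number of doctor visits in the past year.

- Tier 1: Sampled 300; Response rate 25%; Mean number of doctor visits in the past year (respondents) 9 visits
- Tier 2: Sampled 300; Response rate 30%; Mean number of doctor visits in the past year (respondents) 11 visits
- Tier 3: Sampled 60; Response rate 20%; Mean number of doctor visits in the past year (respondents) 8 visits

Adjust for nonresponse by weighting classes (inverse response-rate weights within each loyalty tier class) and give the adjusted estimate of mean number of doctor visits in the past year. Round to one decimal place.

9.8

Inverse-response-rate weighting restores each class to its sampled count, so class totals weight by n_sampled:
  Tier 1: 300 × 9 = 2700
  Tier 2: 300 × 11 = 3300
  Tier 3: 60 × 8 = 480
Adjusted estimate = 6480 / 660 = 9.81818 → 9.8.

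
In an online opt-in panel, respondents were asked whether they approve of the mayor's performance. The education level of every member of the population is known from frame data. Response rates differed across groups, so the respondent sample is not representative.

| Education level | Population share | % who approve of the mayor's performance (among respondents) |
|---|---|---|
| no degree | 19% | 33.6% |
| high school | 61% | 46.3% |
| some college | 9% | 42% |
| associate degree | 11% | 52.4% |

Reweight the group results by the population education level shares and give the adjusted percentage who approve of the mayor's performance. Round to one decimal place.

44.2%

Post-stratification weights by population share, not respondent share:
  no degree: 0.19 × 33.6 = 6.384
  high school: 0.61 × 46.3 = 28.243
  some college: 0.09 × 42 = 3.78
  associate degree: 0.11 × 52.4 = 5.764
Post-stratified estimate = 44.171 → 44.2%.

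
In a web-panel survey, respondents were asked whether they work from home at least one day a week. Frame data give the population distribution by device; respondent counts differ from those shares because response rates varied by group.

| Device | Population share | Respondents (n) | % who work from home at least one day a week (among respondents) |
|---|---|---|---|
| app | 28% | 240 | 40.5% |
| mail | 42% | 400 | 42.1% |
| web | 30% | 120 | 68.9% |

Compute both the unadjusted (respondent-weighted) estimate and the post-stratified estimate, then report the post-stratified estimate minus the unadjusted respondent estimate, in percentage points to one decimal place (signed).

+3.9 percentage points

Naive respondent-only estimate (weights = respondent counts):
  (240/760)×40.5 + (400/760)×42.1 + (120/760)×68.9 = 45.8263%
Post-stratifying to population shares instead:
  0.28×40.5 + 0.42×42.1 + 0.3×68.9 = 49.692%
Difference = 49.692 − 45.8263 = 3.8657 pp.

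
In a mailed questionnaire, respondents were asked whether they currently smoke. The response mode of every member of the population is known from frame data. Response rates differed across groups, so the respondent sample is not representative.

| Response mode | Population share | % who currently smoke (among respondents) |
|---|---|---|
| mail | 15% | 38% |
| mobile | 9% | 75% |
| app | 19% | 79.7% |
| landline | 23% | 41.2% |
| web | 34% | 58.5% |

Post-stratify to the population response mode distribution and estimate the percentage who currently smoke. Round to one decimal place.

57.0%

Reweight to the known response mode distribution:
  mail: 0.15 × 38 = 5.7
  mobile: 0.09 × 75 = 6.75
  app: 0.19 × 79.7 = 15.143
  landline: 0.23 × 41.2 = 9.476
  web: 0.34 × 58.5 = 19.89
Post-stratified estimate = 56.959 → 57.0%.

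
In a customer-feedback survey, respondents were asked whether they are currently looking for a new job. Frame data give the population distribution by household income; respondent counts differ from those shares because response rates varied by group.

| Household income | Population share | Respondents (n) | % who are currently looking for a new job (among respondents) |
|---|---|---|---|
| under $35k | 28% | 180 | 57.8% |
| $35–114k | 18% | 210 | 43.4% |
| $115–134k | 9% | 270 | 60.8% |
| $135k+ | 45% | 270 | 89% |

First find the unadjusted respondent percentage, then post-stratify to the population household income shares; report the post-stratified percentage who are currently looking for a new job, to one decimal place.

69.5%

Without adjustment, the pooled respondent share is:
  (180/930)×57.8 + (210/930)×43.4 + (270/930)×60.8 + (270/930)×89 = 64.4774%
Post-stratified estimate weights by population shares:
  0.28×57.8 + 0.18×43.4 + 0.09×60.8 + 0.45×89 = 69.518%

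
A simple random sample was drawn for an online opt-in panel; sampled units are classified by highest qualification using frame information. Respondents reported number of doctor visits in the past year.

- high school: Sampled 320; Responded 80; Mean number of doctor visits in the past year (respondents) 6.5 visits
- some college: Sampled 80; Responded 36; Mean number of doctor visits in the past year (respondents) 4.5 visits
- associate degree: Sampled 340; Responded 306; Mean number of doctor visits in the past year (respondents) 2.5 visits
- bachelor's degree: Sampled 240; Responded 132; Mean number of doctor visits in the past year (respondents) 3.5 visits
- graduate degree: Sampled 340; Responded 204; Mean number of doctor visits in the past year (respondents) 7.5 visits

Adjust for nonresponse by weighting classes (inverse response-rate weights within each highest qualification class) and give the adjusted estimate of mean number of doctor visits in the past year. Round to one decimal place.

Response rates by class: high school 80/320 = 25%, some college 36/80 = 45%, associate degree 306/340 = 90%, bachelor's degree 132/240 = 55%, graduate degree 204/340 = 60%.
With weight = n_sampled/n_responded per class, the weighted class total is n_sampled:
  high school: 320 × 6.5 = 2080
  some college: 80 × 4.5 = 360
  associate degree: 340 × 2.5 = 850
  bachelor's degree: 240 × 3.5 = 840
  graduate degree: 340 × 7.5 = 2550
Adjusted estimate = 6680 / 1,320 = 5.06061 → 5.1.

5.1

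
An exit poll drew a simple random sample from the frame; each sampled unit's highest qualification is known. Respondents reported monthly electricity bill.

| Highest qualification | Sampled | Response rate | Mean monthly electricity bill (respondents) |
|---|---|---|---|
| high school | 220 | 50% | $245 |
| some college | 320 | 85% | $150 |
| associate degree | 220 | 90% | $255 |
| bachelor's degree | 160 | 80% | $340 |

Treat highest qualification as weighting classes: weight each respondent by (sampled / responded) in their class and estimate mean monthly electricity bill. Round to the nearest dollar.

With weight = n_sampled/n_responded per class, the weighted class total is n_sampled:
  high school: 220 × 245 = 53,900
  some college: 320 × 150 = 48,000
  associate degree: 220 × 255 = 56,100
  bachelor's degree: 160 × 340 = 54,400
Adjusted estimate = 212,400 / 920 = 230.87 → $231.

$231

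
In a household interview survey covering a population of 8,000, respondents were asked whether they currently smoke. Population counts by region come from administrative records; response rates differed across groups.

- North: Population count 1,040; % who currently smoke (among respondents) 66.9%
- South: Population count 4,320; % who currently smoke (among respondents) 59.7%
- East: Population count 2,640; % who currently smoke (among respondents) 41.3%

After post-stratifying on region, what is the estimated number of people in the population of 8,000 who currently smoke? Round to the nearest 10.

4,370

Estimated count per cell = population count × respondent percentage:
  North: 1,040 × 66.9% = 695.76
  South: 4,320 × 59.7% = 2579.04
  East: 2,640 × 41.3% = 1090.32
Estimated total = 4365.12 → 4,370.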